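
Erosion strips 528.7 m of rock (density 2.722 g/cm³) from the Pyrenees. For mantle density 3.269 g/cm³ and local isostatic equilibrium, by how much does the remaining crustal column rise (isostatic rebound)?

Unloading: uplift u = e ρ_c/ρ_m = 528.7 m × 2.722/3.269 = 440 m.

440 m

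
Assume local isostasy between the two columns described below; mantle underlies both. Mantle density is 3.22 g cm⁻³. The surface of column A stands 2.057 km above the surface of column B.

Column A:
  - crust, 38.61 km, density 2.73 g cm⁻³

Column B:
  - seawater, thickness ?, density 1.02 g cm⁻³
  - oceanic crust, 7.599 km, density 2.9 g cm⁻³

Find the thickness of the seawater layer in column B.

Take the compensation level at the base of the deeper column (depth z_c below the surface of column A) and equate Σ ρ_i t_i down to z_c; mantle fills any gap and the z_c terms cancel.
Column A: 38.61×2.73 + (z_c − 38.61)×3.22
Column B: 2.057×0 + x×1.02 + 7.599×2.9 + (z_c − 2.057 − 7.599 − x)×3.22
The z_c×3.22 term appears on both sides and cancels. Collect the known terms of each column as K = Σ(ρt)_known − 3.22 × (depth of known layers): K_A = 105.4053 − 3.22×38.61 = −18.9189; K_B = 22.0371 − 3.22×(2.057 + 7.599) = −9.05522.
Balance: K_A = K_B − x×(3.22 − 1.02), so x = (K_B − K_A)/(3.22 − 1.02) = 9.86368/2.2 = 4.48 km.

4.48 km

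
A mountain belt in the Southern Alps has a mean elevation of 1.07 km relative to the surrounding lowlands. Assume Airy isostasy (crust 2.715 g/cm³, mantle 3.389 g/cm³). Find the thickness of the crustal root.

4.31 km

Balancing pressure at the compensation depth: the weight of the topography is balanced by the buoyancy of the root, ρ_c h = (ρ_m − ρ_c) r.
r = h · ρ_c / (ρ_m − ρ_c) = 1.07 km × 2.715 / (3.389 − 2.715) = 4.31 km.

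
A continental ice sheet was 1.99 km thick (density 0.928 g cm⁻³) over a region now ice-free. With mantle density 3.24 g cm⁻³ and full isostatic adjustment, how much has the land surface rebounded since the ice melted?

Removing the load lets mantle flow back in; uplift u satisfies ρ_ice t = ρ_m u.
u = t ρ_ice/ρ_m = 1.99 km × 0.928/3.24 = 0.57 km.

0.57 km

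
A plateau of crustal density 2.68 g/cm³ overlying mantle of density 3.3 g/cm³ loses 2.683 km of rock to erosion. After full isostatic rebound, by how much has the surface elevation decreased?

0.504 km

Rebound u = e ρ_c/ρ_m = 2.683 km × 2.68/3.3 = 2.179 km.
Net surface drop = e − u = 2.683 km − 2.179 km = e (ρ_m − ρ_c)/ρ_m = 0.504 km.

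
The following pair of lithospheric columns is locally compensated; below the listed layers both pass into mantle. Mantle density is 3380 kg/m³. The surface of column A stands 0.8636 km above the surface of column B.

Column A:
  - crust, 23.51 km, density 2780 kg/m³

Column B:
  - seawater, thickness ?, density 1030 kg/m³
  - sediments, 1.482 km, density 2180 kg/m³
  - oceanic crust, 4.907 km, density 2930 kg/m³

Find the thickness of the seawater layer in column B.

Take the compensation level at the base of the deeper column (depth z_c below the surface of column A) and equate Σ ρ_i t_i down to z_c; mantle fills any gap and the z_c terms cancel.
Column A: 23.51×2780 + (z_c − 23.51)×3380
Column B: 0.8636×0 + x×1030 + 1.482×2180 + 4.907×2930 + (z_c − 0.8636 − 6.389 − x)×3380
The z_c×3380 term appears on both sides and cancels. Collect the known terms of each column as K = Σ(ρt)_known − 3380 × (depth of known layers): K_A = 65357.8 − 3380×23.51 = −14106; K_B = 17608.27 − 3380×(0.8636 + 6.389) = −6905.518.
Balance: K_A = K_B − x×(3380 − 1030), so x = (K_B − K_A)/(3380 − 1030) = 7200.48/2350 = 3.06 km.

3.06 km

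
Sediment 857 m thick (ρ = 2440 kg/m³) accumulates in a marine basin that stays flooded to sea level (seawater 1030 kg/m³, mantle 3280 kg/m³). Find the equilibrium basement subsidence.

Submarine loading: the sediment displaces seawater, and the subsidence is in turn flooded, so s (ρ_m − ρ_w) = t (ρ_sed − ρ_w).
s = 857 m × (2440 − 1030) / (3280 − 1030) = 537 m.

537 m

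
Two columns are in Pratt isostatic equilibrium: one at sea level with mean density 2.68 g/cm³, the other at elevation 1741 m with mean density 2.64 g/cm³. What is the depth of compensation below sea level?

ρ_ref D = ρ (D + h) → D (ρ_ref − ρ) = ρ h.
D = ρ h/(ρ_ref − ρ) = 2.64 × 1741 m/(2.68 − 2.64) = 115000 m.

115000 m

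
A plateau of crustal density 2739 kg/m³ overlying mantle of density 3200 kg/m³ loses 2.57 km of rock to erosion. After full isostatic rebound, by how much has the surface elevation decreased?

0.37 km

Rebound u = e ρ_c/ρ_m = 2.57 km × 2739/3200 = 2.2 km.
Net surface drop = e − u = 2.57 km − 2.2 km = e (ρ_m − ρ_c)/ρ_m = 0.37 km.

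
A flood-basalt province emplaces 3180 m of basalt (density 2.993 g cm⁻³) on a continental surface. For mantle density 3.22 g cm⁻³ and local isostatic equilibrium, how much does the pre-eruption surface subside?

Subaerial loading: s = t ρ_load / ρ_m.
s = 3180 m × 2.993/3.22 = 2960 m.

2960 m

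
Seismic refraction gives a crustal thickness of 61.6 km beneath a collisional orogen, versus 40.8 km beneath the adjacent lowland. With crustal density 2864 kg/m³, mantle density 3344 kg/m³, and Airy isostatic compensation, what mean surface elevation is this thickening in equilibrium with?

Excess crust Δ = 61.6 km − 40.8 km = 20.8 km, split between elevation h and root r with h + r = Δ.
Airy balance ρ_c h = (ρ_m − ρ_c) r gives r = h ρ_c/(ρ_m − ρ_c), so h (1 + ρ_c/(ρ_m − ρ_c)) = Δ, i.e. h = Δ (ρ_m − ρ_c)/ρ_m.
h = 20.8 km × 480/3344 = 2.99 km.

2.99 km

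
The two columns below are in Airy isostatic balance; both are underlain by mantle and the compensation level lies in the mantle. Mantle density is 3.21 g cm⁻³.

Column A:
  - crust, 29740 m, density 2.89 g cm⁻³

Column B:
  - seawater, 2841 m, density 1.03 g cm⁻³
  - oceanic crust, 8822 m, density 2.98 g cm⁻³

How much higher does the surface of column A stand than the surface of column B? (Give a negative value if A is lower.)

For any compensation level in the mantle, the mantle terms cancel and isostasy reduces to e = (Σt_A − Σt_B) − (Σ(ρt)_A − Σ(ρt)_B) / ρ_m.
Σt_A = 29740 m; Σt_B = 11663 m; Σ(ρt)_A = 85948.6; Σ(ρt)_B = 29215.79 (in m·g cm⁻³).
e = (29740 − 11663) − (85948.6 − 29215.79) / 3.21 = 403 m.

403 m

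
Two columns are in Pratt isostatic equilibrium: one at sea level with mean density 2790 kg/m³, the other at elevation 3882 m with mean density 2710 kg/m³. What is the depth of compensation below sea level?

ρ_ref D = ρ (D + h) → D (ρ_ref − ρ) = ρ h.
D = ρ h/(ρ_ref − ρ) = 2710 × 3882 m/(2790 − 2710) = 132000 m.

132000 m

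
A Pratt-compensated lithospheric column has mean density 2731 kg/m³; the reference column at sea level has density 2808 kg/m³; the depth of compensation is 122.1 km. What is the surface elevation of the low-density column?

ρ_ref D = ρ (D + h) → h = D (ρ_ref − ρ)/ρ.
h = 122.1 km × (2808 − 2731)/2731 = 3.44 km.

3.44 km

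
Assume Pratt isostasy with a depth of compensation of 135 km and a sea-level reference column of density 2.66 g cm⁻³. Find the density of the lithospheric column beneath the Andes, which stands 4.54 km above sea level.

2.57 g cm⁻³

Pratt balance: ρ_ref D = ρ (D + h).
ρ = ρ_ref D/(D + h) = 2.66 × 135 km/(135 km + 4.54 km) = 2.57 g cm⁻³.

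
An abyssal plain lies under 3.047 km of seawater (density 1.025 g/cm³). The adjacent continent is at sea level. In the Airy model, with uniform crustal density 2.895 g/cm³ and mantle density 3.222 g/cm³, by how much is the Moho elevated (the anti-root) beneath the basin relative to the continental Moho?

17.4 km

By Archimedes' principle applied to the lithosphere: replacing crust with seawater at the top is compensated by replacing crust with mantle at the base: d (ρ_c − ρ_w) = a (ρ_m − ρ_c).
a = d (ρ_c − ρ_w)/(ρ_m − ρ_c) = 3.047 km × 1.87/0.327 = 17.4 km.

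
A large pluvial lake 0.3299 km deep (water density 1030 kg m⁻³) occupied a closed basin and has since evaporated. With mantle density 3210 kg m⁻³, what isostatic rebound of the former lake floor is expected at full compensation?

0.106 km

u = d ρ_w/ρ_m = 0.3299 km × 1030/3210 = 0.106 km.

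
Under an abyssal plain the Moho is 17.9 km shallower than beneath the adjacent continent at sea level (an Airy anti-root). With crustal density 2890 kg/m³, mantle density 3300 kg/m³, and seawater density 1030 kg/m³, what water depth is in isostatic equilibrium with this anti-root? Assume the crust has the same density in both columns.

3.95 km

Replacing a thickness d of crust by seawater at the top must be balanced by replacing crust with mantle at the base: d (ρ_c − ρ_w) = a (ρ_m − ρ_c).
d = a (ρ_m − ρ_c)/(ρ_c − ρ_w) = 17.9 km × 410/1860 = 3.95 km.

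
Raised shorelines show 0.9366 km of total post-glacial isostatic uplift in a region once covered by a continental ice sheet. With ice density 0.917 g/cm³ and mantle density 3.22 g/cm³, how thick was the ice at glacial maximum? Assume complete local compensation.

3.29 km

u = t ρ_ice/ρ_m → t = u ρ_m/ρ_ice = 0.9366 km × 3.22/0.917 = 3.29 km.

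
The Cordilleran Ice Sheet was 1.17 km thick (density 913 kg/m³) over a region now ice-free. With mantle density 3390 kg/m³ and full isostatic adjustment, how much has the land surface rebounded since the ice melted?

0.315 km

Removing the load lets mantle flow back in; uplift u satisfies ρ_ice t = ρ_m u.
u = t ρ_ice/ρ_m = 1.17 km × 913/3390 = 0.315 km.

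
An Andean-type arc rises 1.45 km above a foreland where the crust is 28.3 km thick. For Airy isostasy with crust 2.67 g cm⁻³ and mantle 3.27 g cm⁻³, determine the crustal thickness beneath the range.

36.2 km

Root depth r = h ρ_c / (ρ_m − ρ_c) = 1.45 km × 2.67 / 0.6 = 6.452 km.
Total thickness = T + h + r = 28.3 km + 1.45 km + 6.452 km = 36.2 km.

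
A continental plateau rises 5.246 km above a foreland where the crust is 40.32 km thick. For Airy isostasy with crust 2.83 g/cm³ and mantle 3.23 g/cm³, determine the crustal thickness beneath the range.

82.7 km

Root depth r = h ρ_c / (ρ_m − ρ_c) = 5.246 km × 2.83 / 0.4 = 37.12 km.
Total thickness = T + h + r = 40.32 km + 5.246 km + 37.12 km = 82.7 km.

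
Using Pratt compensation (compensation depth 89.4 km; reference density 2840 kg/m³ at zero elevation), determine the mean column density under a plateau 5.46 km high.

2680 kg/m³

Pratt balance: ρ_ref D = ρ (D + h).
ρ = ρ_ref D/(D + h) = 2840 × 89.4 km/(89.4 km + 5.46 km) = 2680 kg/m³.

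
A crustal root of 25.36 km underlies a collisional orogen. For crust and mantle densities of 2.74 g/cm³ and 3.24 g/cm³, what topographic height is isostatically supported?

Equating mass per unit area of the two columns: ρ_c h = (ρ_m − ρ_c) r.
h = r (ρ_m − ρ_c) / ρ_c = 25.36 km × (3.24 − 2.74) / 2.74 = 4.63 km.

4.63 km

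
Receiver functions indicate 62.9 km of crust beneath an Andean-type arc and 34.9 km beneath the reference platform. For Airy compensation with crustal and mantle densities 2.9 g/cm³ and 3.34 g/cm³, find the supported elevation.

3.69 km

Excess crust Δ = 62.9 km − 34.9 km = 28 km, split between elevation h and root r with h + r = Δ.
Airy balance ρ_c h = (ρ_m − ρ_c) r gives r = h ρ_c/(ρ_m − ρ_c), so h (1 + ρ_c/(ρ_m − ρ_c)) = Δ, i.e. h = Δ (ρ_m − ρ_c)/ρ_m.
h = 28 km × 0.44/3.34 = 3.69 km.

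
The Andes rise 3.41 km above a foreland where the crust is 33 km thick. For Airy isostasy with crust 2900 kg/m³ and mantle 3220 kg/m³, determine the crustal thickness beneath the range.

Root depth r = h ρ_c / (ρ_m − ρ_c) = 3.41 km × 2900 / 320 = 30.9 km.
Total thickness = T + h + r = 33 km + 3.41 km + 30.9 km = 67.3 km.

67.3 km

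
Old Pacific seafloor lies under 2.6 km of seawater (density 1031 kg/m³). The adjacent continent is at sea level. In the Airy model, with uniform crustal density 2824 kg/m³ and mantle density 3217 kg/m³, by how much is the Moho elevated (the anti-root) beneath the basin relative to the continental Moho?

In Airy isostatic equilibrium: replacing crust with seawater at the top is compensated by replacing crust with mantle at the base: d (ρ_c − ρ_w) = a (ρ_m − ρ_c).
a = d (ρ_c − ρ_w)/(ρ_m − ρ_c) = 2.6 km × 1793/393 = 11.9 km.

11.9 km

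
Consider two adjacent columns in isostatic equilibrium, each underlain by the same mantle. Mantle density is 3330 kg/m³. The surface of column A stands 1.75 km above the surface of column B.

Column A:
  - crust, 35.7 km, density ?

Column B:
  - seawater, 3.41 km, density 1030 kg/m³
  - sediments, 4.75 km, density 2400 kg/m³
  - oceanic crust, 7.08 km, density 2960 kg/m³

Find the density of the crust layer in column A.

Take the compensation level at the base of the deeper column (depth z_c below the surface of column A) and equate Σ ρ_i t_i down to z_c; mantle fills any gap and the z_c terms cancel.
Column A: 35.7×ρ + (z_c − 35.7)×3330
Column B: 1.75×0 + 3.41×1030 + 4.75×2400 + 7.08×2960 + (z_c − 1.75 − 15.24)×3330
The z_c×3330 term appears on both sides and cancels. Collect the known terms of each column as K = Σ(ρt)_known − 3330 × (depth of known layers): K_A = 0 − 3330×35.7 = −118881; K_B = 35869.1 − 3330×(1.75 + 15.24) = −20707.6.
Balance: K_A + 35.7×ρ = K_B, so ρ = (K_B − K_A)/35.7 = 98173.4/35.7 = 2750 kg/m³.

2750 kg/m³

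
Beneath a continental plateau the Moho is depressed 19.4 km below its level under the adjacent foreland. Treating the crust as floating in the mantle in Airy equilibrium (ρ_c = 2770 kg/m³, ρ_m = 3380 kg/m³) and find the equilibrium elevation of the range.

Isostatic balance requires: ρ_c h = (ρ_m − ρ_c) r.
h = r (ρ_m − ρ_c) / ρ_c = 19.4 km × (3380 − 2770) / 2770 = 4.27 km.

4.27 km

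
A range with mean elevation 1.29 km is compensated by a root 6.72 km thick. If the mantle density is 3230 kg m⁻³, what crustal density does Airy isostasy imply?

2710 kg m⁻³

ρ_c h = (ρ_m − ρ_c) r → ρ_c (h + r) = ρ_m r → ρ_c = ρ_m r / (h + r).
ρ_c = 3230 × 6.72 km / (1.29 km + 6.72 km) = 2710 kg m⁻³.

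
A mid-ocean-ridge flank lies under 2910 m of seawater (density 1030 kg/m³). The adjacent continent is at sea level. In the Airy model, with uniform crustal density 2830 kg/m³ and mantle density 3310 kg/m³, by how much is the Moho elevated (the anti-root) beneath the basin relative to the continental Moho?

10900 m

By Archimedes' principle applied to the lithosphere: replacing crust with seawater at the top is compensated by replacing crust with mantle at the base: d (ρ_c − ρ_w) = a (ρ_m − ρ_c).
a = d (ρ_c − ρ_w)/(ρ_m − ρ_c) = 2910 m × 1800/480 = 10900 m.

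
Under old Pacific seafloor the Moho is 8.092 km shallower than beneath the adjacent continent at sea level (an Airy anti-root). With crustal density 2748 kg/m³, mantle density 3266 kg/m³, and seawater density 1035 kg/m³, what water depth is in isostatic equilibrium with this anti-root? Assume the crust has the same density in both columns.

Replacing a thickness d of crust by seawater at the top must be balanced by replacing crust with mantle at the base: d (ρ_c − ρ_w) = a (ρ_m − ρ_c).
d = a (ρ_m − ρ_c)/(ρ_c − ρ_w) = 8.092 km × 518/1713 = 2.45 km.

2.45 km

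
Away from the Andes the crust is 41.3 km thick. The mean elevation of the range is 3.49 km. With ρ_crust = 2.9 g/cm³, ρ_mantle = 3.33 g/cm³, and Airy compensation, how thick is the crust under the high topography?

Root depth r = h ρ_c / (ρ_m − ρ_c) = 3.49 km × 2.9 / 0.43 = 23.54 km.
Total thickness = T + h + r = 41.3 km + 3.49 km + 23.54 km = 68.3 km.

68.3 km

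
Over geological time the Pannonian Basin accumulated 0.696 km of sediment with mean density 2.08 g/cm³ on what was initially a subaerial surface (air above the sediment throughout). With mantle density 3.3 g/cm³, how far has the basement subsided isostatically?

0.439 km

Subaerial load: s = t ρ_sed / ρ_m = 0.696 km × 2.08/3.3 = 0.439 km.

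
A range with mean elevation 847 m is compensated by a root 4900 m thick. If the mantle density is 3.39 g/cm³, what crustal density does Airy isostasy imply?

2.89 g/cm³

ρ_c h = (ρ_m − ρ_c) r → ρ_c (h + r) = ρ_m r → ρ_c = ρ_m r / (h + r).
ρ_c = 3.39 × 4900 m / (847 m + 4900 m) = 2.89 g/cm³.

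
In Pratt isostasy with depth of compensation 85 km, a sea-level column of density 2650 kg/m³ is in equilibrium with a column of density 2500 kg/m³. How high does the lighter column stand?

ρ_ref D = ρ (D + h) → h = D (ρ_ref − ρ)/ρ.
h = 85 km × (2650 − 2500)/2500 = 5.1 km.

5.1 km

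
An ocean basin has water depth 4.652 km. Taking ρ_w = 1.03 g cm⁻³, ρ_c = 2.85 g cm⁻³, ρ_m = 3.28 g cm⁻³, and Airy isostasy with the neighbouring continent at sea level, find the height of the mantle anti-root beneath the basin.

19.7 km

Isostatic balance requires: replacing crust with seawater at the top is compensated by replacing crust with mantle at the base: d (ρ_c − ρ_w) = a (ρ_m − ρ_c).
a = d (ρ_c − ρ_w)/(ρ_m − ρ_c) = 4.652 km × 1.82/0.43 = 19.7 km.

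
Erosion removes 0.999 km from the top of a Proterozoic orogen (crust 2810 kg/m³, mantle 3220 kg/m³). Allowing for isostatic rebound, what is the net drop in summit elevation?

0.127 km

Rebound u = e ρ_c/ρ_m = 0.999 km × 2810/3220 = 0.8718 km.
Net surface drop = e − u = 0.999 km − 0.8718 km = e (ρ_m − ρ_c)/ρ_m = 0.127 km.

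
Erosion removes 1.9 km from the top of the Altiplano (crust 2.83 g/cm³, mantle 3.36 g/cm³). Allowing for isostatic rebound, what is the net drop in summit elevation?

0.3 km

Rebound u = e ρ_c/ρ_m = 1.9 km × 2.83/3.36 = 1.6 km.
Net surface drop = e − u = 1.9 km − 1.6 km = e (ρ_m − ρ_c)/ρ_m = 0.3 km.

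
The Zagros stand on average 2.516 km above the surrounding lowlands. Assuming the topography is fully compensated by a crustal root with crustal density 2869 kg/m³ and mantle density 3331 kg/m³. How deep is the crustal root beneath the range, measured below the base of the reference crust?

15.6 km

Equating mass per unit area of the two columns: the weight of the topography is balanced by the buoyancy of the root, ρ_c h = (ρ_m − ρ_c) r.
r = h · ρ_c / (ρ_m − ρ_c) = 2.516 km × 2869 / (3331 − 2869) = 15.6 km.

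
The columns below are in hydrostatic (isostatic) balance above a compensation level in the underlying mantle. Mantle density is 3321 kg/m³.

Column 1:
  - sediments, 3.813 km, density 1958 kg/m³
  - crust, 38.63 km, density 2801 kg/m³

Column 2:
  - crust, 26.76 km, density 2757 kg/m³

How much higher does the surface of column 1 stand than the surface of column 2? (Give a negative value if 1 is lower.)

For any compensation level in the mantle, the mantle terms cancel and isostasy reduces to e = (Σt_1 − Σt_2) − (Σ(ρt)_1 − Σ(ρt)_2) / ρ_m.
Σt_1 = 42.443 km; Σt_2 = 26.76 km; Σ(ρt)_1 = 115668.484; Σ(ρt)_2 = 73777.32 (in km·kg/m³).
e = (42.443 − 26.76) − (115668.484 − 73777.32) / 3321 = 3.07 km.

3.07 km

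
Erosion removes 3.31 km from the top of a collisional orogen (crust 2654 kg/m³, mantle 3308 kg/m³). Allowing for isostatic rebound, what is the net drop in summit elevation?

0.654 km

Rebound u = e ρ_c/ρ_m = 3.31 km × 2654/3308 = 2.656 km.
Net surface drop = e − u = 3.31 km − 2.656 km = e (ρ_m − ρ_c)/ρ_m = 0.654 km.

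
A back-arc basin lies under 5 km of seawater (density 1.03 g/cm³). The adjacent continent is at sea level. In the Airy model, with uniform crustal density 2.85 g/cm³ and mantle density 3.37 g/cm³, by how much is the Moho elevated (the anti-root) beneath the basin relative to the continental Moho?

Equating mass per unit area of the two columns: replacing crust with seawater at the top is compensated by replacing crust with mantle at the base: d (ρ_c − ρ_w) = a (ρ_m − ρ_c).
a = d (ρ_c − ρ_w)/(ρ_m − ρ_c) = 5 km × 1.82/0.52 = 17.5 km.

17.5 km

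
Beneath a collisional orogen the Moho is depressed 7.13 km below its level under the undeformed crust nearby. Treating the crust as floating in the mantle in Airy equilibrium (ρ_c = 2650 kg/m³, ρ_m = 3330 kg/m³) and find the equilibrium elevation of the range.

For local isostatic compensation: ρ_c h = (ρ_m − ρ_c) r.
h = r (ρ_m − ρ_c) / ρ_c = 7.13 km × (3330 − 2650) / 2650 = 1.83 km.

1.83 km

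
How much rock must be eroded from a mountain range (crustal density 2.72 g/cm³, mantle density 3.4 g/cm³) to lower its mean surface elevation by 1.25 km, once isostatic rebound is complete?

Net drop Δ = e − u = e − e ρ_c/ρ_m = e (ρ_m − ρ_c)/ρ_m.
e = Δ ρ_m/(ρ_m − ρ_c) = 1.25 km × 3.4/0.68 = 6.25 km.

6.25 km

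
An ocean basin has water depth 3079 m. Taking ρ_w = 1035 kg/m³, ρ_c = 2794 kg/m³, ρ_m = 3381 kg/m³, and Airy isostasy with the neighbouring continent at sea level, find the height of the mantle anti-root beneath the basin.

For local isostatic compensation: replacing crust with seawater at the top is compensated by replacing crust with mantle at the base: d (ρ_c − ρ_w) = a (ρ_m − ρ_c).
a = d (ρ_c − ρ_w)/(ρ_m − ρ_c) = 3079 m × 1759/587 = 9230 m.

9230 m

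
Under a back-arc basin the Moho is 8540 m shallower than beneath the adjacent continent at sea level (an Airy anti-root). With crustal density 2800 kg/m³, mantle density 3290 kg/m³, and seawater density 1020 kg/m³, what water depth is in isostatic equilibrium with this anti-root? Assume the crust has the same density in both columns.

Replacing a thickness d of crust by seawater at the top must be balanced by replacing crust with mantle at the base: d (ρ_c − ρ_w) = a (ρ_m − ρ_c).
d = a (ρ_m − ρ_c)/(ρ_c − ρ_w) = 8540 m × 490/1780 = 2350 m.

2350 m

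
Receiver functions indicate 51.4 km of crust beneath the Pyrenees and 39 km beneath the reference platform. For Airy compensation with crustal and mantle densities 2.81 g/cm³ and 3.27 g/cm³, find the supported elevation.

Excess crust Δ = 51.4 km − 39 km = 12.4 km, split between elevation h and root r with h + r = Δ.
Airy balance ρ_c h = (ρ_m − ρ_c) r gives r = h ρ_c/(ρ_m − ρ_c), so h (1 + ρ_c/(ρ_m − ρ_c)) = Δ, i.e. h = Δ (ρ_m − ρ_c)/ρ_m.
h = 12.4 km × 0.46/3.27 = 1.74 km.

1.74 km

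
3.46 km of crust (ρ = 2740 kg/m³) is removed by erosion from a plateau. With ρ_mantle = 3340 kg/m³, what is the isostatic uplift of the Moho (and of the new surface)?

Unloading: uplift u = e ρ_c/ρ_m = 3.46 km × 2740/3340 = 2.84 km.

2.84 km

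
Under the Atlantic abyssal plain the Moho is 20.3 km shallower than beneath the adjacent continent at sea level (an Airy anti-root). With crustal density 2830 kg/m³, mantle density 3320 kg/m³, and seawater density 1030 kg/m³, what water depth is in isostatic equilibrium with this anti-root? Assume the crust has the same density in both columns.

Replacing a thickness d of crust by seawater at the top must be balanced by replacing crust with mantle at the base: d (ρ_c − ρ_w) = a (ρ_m − ρ_c).
d = a (ρ_m − ρ_c)/(ρ_c − ρ_w) = 20.3 km × 490/1800 = 5.53 km.

5.53 km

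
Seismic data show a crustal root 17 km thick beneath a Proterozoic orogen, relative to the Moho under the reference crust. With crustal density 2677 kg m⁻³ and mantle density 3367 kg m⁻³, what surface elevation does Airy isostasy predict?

4.38 km

In Airy isostatic equilibrium: ρ_c h = (ρ_m − ρ_c) r.
h = r (ρ_m − ρ_c) / ρ_c = 17 km × (3367 − 2677) / 2677 = 4.38 km.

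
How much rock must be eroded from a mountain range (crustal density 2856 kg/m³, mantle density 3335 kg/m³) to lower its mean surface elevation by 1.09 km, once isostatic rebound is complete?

Net drop Δ = e − u = e − e ρ_c/ρ_m = e (ρ_m − ρ_c)/ρ_m.
e = Δ ρ_m/(ρ_m − ρ_c) = 1.09 km × 3335/479 = 7.59 km.

7.59 km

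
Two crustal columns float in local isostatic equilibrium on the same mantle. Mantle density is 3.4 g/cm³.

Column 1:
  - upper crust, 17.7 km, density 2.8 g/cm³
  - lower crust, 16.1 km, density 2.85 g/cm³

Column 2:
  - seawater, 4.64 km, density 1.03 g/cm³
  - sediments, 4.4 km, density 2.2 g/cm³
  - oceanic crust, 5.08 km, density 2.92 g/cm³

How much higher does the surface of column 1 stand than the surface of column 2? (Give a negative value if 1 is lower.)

0.223 km

For any compensation level in the mantle, the mantle terms cancel and isostasy reduces to e = (Σt_1 − Σt_2) − (Σ(ρt)_1 − Σ(ρt)_2) / ρ_m.
Σt_1 = 33.8 km; Σt_2 = 14.12 km; Σ(ρt)_1 = 95.445; Σ(ρt)_2 = 29.2928 (in km·g/cm³).
e = (33.8 − 14.12) − (95.445 − 29.2928) / 3.4 = 0.223 km.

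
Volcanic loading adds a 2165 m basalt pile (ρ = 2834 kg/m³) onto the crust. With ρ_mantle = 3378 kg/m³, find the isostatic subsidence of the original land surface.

1820 m

Subaerial loading: s = t ρ_load / ρ_m.
s = 2165 m × 2834/3378 = 1820 m.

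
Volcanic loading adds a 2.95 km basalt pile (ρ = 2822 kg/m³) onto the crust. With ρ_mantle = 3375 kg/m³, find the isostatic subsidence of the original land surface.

2.47 km

Subaerial loading: s = t ρ_load / ρ_m.
s = 2.95 km × 2822/3375 = 2.47 km.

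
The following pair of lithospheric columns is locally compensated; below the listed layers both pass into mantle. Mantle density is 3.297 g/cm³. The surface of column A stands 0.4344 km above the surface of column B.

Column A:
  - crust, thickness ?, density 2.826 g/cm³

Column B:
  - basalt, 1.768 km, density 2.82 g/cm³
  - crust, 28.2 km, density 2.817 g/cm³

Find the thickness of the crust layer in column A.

Take the compensation level at the base of the deeper column (depth z_c below the surface of column A) and equate Σ ρ_i t_i down to z_c; mantle fills any gap and the z_c terms cancel.
Column A: x×2.826 + (z_c − 0 − x)×3.297
Column B: 0.4344×0 + 1.768×2.82 + 28.2×2.817 + (z_c − 0.4344 − 29.968)×3.297
The z_c×3.297 term appears on both sides and cancels. Collect the known terms of each column as K = Σ(ρt)_known − 3.297 × (depth of known layers): K_A = 0 − 3.297×0 = 0; K_B = 84.42516 − 3.297×(0.4344 + 29.968) = −15.8115528.
Balance: K_A − x×(3.297 − 2.826) = K_B, so x = (K_A − K_B)/(3.297 − 2.826) = 15.8116/0.471 = 33.6 km.

33.6 km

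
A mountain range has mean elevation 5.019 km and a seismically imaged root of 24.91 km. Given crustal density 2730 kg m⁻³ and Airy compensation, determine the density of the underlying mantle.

Airy balance: ρ_c h = (ρ_m − ρ_c) r → ρ_m = ρ_c (1 + h/r).
ρ_m = 2730 × (1 + 5.019 km/24.91 km) = 3280 kg m⁻³.

3280 kg m⁻³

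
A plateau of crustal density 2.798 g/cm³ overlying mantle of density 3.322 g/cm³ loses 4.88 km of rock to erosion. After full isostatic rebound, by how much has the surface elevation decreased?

Rebound u = e ρ_c/ρ_m = 4.88 km × 2.798/3.322 = 4.11 km.
Net surface drop = e − u = 4.88 km − 4.11 km = e (ρ_m − ρ_c)/ρ_m = 0.77 km.

0.77 km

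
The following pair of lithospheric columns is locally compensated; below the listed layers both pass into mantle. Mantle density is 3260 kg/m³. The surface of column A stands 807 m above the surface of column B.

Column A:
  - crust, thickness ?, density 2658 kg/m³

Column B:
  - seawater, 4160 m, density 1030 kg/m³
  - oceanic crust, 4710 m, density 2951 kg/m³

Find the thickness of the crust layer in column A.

22200 m

Take the compensation level at the base of the deeper column (depth z_c below the surface of column A) and equate Σ ρ_i t_i down to z_c; mantle fills any gap and the z_c terms cancel.
Column A: x×2658 + (z_c − 0 − x)×3260
Column B: 807×0 + 4160×1030 + 4710×2951 + (z_c − 807 − 8870)×3260
The z_c×3260 term appears on both sides and cancels. Collect the known terms of each column as K = Σ(ρt)_known − 3260 × (depth of known layers): K_A = 0 − 3260×0 = 0; K_B = 18184010 − 3260×(807 + 8870) = −13363010.
Balance: K_A − x×(3260 − 2658) = K_B, so x = (K_A − K_B)/(3260 − 2658) = 13363000/602 = 22200 m.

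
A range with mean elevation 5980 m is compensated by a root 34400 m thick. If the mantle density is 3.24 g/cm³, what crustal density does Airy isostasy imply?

ρ_c h = (ρ_m − ρ_c) r → ρ_c (h + r) = ρ_m r → ρ_c = ρ_m r / (h + r).
ρ_c = 3.24 × 34400 m / (5980 m + 34400 m) = 2.76 g/cm³.

2.76 g/cm³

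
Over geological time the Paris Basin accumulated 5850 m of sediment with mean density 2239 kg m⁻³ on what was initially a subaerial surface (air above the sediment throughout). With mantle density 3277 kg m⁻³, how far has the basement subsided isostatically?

4000 m

Subaerial load: s = t ρ_sed / ρ_m = 5850 m × 2239/3277 = 4000 m.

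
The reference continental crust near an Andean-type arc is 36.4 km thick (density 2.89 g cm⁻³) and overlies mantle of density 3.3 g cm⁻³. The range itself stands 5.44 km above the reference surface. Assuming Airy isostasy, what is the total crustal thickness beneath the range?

80.2 km

Root depth r = h ρ_c / (ρ_m − ρ_c) = 5.44 km × 2.89 / 0.41 = 38.35 km.
Total thickness = T + h + r = 36.4 km + 5.44 km + 38.35 km = 80.2 km.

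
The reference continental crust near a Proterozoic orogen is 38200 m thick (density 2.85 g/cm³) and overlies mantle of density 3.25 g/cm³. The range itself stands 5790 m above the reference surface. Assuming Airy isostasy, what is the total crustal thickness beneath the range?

85200 m

Root depth r = h ρ_c / (ρ_m − ρ_c) = 5790 m × 2.85 / 0.4 = 41250 m.
Total thickness = T + h + r = 38200 m + 5790 m + 41250 m = 85200 m.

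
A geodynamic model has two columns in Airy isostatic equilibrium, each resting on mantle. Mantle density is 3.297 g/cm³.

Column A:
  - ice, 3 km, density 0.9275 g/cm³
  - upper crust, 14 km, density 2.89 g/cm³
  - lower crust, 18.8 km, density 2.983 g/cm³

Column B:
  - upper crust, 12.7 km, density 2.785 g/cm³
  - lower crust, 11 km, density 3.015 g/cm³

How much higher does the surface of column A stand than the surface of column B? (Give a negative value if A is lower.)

For any compensation level in the mantle, the mantle terms cancel and isostasy reduces to e = (Σt_A − Σt_B) − (Σ(ρt)_A − Σ(ρt)_B) / ρ_m.
Σt_A = 35.8 km; Σt_B = 23.7 km; Σ(ρt)_A = 99.3229; Σ(ρt)_B = 68.5345 (in km·g/cm³).
e = (35.8 − 23.7) − (99.3229 − 68.5345) / 3.297 = 2.76 km.

2.76 km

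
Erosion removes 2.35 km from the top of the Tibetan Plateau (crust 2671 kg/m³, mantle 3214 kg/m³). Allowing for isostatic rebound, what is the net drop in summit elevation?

Rebound u = e ρ_c/ρ_m = 2.35 km × 2671/3214 = 1.953 km.
Net surface drop = e − u = 2.35 km − 1.953 km = e (ρ_m − ρ_c)/ρ_m = 0.397 km.

0.397 km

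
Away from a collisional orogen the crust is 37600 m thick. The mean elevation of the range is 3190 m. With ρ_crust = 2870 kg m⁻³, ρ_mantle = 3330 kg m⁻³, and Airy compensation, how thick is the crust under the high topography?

60700 m

Root depth r = h ρ_c / (ρ_m − ρ_c) = 3190 m × 2870 / 460 = 19900 m.
Total thickness = T + h + r = 37600 m + 3190 m + 19900 m = 60700 m.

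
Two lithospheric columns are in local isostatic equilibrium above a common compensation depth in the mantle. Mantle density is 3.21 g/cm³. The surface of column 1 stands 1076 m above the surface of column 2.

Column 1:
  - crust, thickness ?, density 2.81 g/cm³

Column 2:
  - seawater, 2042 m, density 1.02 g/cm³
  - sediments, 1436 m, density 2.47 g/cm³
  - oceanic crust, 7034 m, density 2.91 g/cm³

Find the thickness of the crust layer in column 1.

Take the compensation level at the base of the deeper column (depth z_c below the surface of column 1) and equate Σ ρ_i t_i down to z_c; mantle fills any gap and the z_c terms cancel.
Column 1: x×2.81 + (z_c − 0 − x)×3.21
Column 2: 1076×0 + 2042×1.02 + 1436×2.47 + 7034×2.91 + (z_c − 1076 − 10512)×3.21
The z_c×3.21 term appears on both sides and cancels. Collect the known terms of each column as K = Σ(ρt)_known − 3.21 × (depth of known layers): K_1 = 0 − 3.21×0 = 0; K_2 = 26098.7 − 3.21×(1076 + 10512) = −11098.78.
Balance: K_1 − x×(3.21 − 2.81) = K_2, so x = (K_1 − K_2)/(3.21 − 2.81) = 11098.8/0.4 = 27700 m.

27700 m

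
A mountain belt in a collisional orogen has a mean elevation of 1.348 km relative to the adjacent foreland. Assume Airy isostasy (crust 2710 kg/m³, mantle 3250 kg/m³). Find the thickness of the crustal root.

6.76 km

By Archimedes' principle applied to the lithosphere: the weight of the topography is balanced by the buoyancy of the root, ρ_c h = (ρ_m − ρ_c) r.
r = h · ρ_c / (ρ_m − ρ_c) = 1.348 km × 2710 / (3250 − 2710) = 6.76 km.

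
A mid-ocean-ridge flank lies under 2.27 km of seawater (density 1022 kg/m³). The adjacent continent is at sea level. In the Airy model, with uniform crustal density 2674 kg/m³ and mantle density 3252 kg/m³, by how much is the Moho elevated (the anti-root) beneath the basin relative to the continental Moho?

In Airy isostatic equilibrium: replacing crust with seawater at the top is compensated by replacing crust with mantle at the base: d (ρ_c − ρ_w) = a (ρ_m − ρ_c).
a = d (ρ_c − ρ_w)/(ρ_m − ρ_c) = 2.27 km × 1652/578 = 6.49 km.

6.49 km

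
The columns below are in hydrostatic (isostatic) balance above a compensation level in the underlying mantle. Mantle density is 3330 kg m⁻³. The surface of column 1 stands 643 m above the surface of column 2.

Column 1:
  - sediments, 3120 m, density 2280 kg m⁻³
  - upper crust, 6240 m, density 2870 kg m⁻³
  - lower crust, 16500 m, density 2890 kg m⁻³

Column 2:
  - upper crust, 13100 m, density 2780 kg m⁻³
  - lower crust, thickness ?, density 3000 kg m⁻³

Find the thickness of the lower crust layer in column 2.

Take the compensation level at the base of the deeper column (depth z_c below the surface of column 1) and equate Σ ρ_i t_i down to z_c; mantle fills any gap and the z_c terms cancel.
Column 1: 3120×2280 + 6240×2870 + 16500×2890 + (z_c − 25860)×3330
Column 2: 643×0 + 13100×2780 + x×3000 + (z_c − 643 − 13100 − x)×3330
The z_c×3330 term appears on both sides and cancels. Collect the known terms of each column as K = Σ(ρt)_known − 3330 × (depth of known layers): K_1 = 72707400 − 3330×25860 = −13406400; K_2 = 36418000 − 3330×(643 + 13100) = −9346190.
Balance: K_1 = K_2 − x×(3330 − 3000), so x = (K_2 − K_1)/(3330 − 3000) = 4060210/330 = 12300 m.

12300 m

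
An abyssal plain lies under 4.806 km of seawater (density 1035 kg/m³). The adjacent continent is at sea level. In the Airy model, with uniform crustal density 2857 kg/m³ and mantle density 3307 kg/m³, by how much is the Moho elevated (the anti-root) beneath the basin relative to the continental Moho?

By Archimedes' principle applied to the lithosphere: replacing crust with seawater at the top is compensated by replacing crust with mantle at the base: d (ρ_c − ρ_w) = a (ρ_m − ρ_c).
a = d (ρ_c − ρ_w)/(ρ_m − ρ_c) = 4.806 km × 1822/450 = 19.5 km.

19.5 km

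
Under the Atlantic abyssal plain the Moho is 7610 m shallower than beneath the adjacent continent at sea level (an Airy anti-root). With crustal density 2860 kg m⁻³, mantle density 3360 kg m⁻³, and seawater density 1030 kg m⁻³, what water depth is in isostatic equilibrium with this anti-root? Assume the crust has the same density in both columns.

Replacing a thickness d of crust by seawater at the top must be balanced by replacing crust with mantle at the base: d (ρ_c − ρ_w) = a (ρ_m − ρ_c).
d = a (ρ_m − ρ_c)/(ρ_c − ρ_w) = 7610 m × 500/1830 = 2080 m.

2080 m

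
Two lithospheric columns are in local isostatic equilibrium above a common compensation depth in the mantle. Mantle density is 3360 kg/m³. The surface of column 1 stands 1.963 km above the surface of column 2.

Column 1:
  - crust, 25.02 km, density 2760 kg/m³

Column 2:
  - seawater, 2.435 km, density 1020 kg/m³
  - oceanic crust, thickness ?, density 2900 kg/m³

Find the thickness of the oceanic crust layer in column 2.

Take the compensation level at the base of the deeper column (depth z_c below the surface of column 1) and equate Σ ρ_i t_i down to z_c; mantle fills any gap and the z_c terms cancel.
Column 1: 25.02×2760 + (z_c − 25.02)×3360
Column 2: 1.963×0 + 2.435×1020 + x×2900 + (z_c − 1.963 − 2.435 − x)×3360
The z_c×3360 term appears on both sides and cancels. Collect the known terms of each column as K = Σ(ρt)_known − 3360 × (depth of known layers): K_1 = 69055.2 − 3360×25.02 = −15012; K_2 = 2483.7 − 3360×(1.963 + 2.435) = −12293.58.
Balance: K_1 = K_2 − x×(3360 − 2900), so x = (K_2 − K_1)/(3360 − 2900) = 2718.42/460 = 5.91 km.

5.91 km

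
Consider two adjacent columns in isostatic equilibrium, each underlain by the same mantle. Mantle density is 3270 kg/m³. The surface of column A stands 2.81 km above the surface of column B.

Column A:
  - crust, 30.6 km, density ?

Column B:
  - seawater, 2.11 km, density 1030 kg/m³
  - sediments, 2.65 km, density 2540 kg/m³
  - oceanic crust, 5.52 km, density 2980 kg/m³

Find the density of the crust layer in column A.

Take the compensation level at the base of the deeper column (depth z_c below the surface of column A) and equate Σ ρ_i t_i down to z_c; mantle fills any gap and the z_c terms cancel.
Column A: 30.6×ρ + (z_c − 30.6)×3270
Column B: 2.81×0 + 2.11×1030 + 2.65×2540 + 5.52×2980 + (z_c − 2.81 − 10.28)×3270
The z_c×3270 term appears on both sides and cancels. Collect the known terms of each column as K = Σ(ρt)_known − 3270 × (depth of known layers): K_A = 0 − 3270×30.6 = −100062; K_B = 25353.9 − 3270×(2.81 + 10.28) = −17450.4.
Balance: K_A + 30.6×ρ = K_B, so ρ = (K_B − K_A)/30.6 = 82611.6/30.6 = 2700 kg/m³.

2700 kg/m³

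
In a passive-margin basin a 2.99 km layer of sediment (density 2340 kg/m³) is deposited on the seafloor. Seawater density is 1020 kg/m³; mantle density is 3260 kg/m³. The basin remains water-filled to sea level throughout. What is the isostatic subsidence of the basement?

Submarine loading: the sediment displaces seawater, and the subsidence is in turn flooded, so s (ρ_m − ρ_w) = t (ρ_sed − ρ_w).
s = 2.99 km × (2340 − 1020) / (3260 − 1020) = 1.76 km.

1.76 km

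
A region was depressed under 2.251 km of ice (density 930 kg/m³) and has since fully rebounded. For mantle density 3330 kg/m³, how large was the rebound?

Removing the load lets mantle flow back in; uplift u satisfies ρ_ice t = ρ_m u.
u = t ρ_ice/ρ_m = 2.251 km × 930/3330 = 0.629 km.

0.629 km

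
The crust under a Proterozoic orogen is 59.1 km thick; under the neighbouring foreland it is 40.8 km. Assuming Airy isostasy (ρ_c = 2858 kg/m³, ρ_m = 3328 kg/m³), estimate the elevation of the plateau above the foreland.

2.58 km

Excess crust Δ = 59.1 km − 40.8 km = 18.3 km, split between elevation h and root r with h + r = Δ.
Airy balance ρ_c h = (ρ_m − ρ_c) r gives r = h ρ_c/(ρ_m − ρ_c), so h (1 + ρ_c/(ρ_m − ρ_c)) = Δ, i.e. h = Δ (ρ_m − ρ_c)/ρ_m.
h = 18.3 km × 470/3328 = 2.58 km.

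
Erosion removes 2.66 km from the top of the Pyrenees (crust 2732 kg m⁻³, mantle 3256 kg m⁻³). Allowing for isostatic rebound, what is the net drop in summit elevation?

Rebound u = e ρ_c/ρ_m = 2.66 km × 2732/3256 = 2.232 km.
Net surface drop = e − u = 2.66 km − 2.232 km = e (ρ_m − ρ_c)/ρ_m = 0.428 km.

0.428 km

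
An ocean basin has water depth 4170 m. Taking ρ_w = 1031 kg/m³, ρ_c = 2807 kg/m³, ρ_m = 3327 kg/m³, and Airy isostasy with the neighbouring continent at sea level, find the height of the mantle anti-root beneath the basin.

14200 m

Balancing pressure at the compensation depth: replacing crust with seawater at the top is compensated by replacing crust with mantle at the base: d (ρ_c − ρ_w) = a (ρ_m − ρ_c).
a = d (ρ_c − ρ_w)/(ρ_m − ρ_c) = 4170 m × 1776/520 = 14200 m.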